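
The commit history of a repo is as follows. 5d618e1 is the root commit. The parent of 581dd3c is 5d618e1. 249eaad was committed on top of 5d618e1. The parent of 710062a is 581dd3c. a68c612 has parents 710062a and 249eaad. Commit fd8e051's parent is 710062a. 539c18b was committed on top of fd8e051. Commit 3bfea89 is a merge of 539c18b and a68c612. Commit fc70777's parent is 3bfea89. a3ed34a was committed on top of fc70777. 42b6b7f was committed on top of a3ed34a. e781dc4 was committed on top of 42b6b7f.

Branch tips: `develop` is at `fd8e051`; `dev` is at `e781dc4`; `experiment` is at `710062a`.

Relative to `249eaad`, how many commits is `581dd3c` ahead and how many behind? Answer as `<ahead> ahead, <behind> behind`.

Reachable from 581dd3c: {581dd3c, 5d618e1}.
Reachable from 249eaad: {249eaad, 5d618e1}.
Only in 581dd3c's history (ahead): {581dd3c} — 1.
Only in 249eaad's history (behind): {249eaad} — 1.

1 ahead, 1 behind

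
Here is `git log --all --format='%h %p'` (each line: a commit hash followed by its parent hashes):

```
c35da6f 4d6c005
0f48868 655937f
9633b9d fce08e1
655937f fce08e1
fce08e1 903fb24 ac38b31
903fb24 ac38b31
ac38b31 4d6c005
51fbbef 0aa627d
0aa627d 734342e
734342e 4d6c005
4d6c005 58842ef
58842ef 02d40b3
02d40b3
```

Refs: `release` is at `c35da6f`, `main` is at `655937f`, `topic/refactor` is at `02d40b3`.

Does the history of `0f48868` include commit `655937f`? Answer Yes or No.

Yes

Ancestors of 0f48868 (commits reachable by following parents): {02d40b3, 0f48868, 4d6c005, 58842ef, 655937f, 903fb24, ac38b31, fce08e1}.
655937f is in that set, so it is an ancestor of 0f48868.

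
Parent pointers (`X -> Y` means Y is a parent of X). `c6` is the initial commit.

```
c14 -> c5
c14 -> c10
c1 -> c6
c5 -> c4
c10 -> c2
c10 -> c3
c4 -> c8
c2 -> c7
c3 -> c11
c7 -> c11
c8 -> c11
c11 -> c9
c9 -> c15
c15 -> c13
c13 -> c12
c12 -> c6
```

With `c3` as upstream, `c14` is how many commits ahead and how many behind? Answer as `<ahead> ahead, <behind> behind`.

7 ahead, 0 behind

Reachable from c14: {c10, c11, c12, c13, c14, c15, c2, c3, c4, c5, c6, c7, c8, c9}.
Reachable from c3: {c11, c12, c13, c15, c3, c6, c9}.
Only in c14's history (ahead): {c10, c14, c2, c4, c5, c7, c8} — 7.
Only in c3's history (behind): {} — 0.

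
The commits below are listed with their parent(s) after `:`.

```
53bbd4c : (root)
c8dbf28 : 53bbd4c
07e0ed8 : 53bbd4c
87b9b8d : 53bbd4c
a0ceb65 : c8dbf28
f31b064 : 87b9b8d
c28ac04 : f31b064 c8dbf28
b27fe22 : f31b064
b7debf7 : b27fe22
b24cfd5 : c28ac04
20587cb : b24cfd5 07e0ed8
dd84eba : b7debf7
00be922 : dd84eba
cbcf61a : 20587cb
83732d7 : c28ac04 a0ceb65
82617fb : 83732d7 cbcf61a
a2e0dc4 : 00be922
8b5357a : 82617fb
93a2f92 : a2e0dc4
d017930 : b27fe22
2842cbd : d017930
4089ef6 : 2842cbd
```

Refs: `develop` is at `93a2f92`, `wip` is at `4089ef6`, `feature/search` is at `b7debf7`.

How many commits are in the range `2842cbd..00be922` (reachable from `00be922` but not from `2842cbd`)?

Reachable from 00be922: {00be922, 53bbd4c, 87b9b8d, b27fe22, b7debf7, dd84eba, f31b064}.
Reachable from 2842cbd: {2842cbd, 53bbd4c, 87b9b8d, b27fe22, d017930, f31b064}.
In 00be922's history but not 2842cbd's: {00be922, b7debf7, dd84eba} — 3 commits.

3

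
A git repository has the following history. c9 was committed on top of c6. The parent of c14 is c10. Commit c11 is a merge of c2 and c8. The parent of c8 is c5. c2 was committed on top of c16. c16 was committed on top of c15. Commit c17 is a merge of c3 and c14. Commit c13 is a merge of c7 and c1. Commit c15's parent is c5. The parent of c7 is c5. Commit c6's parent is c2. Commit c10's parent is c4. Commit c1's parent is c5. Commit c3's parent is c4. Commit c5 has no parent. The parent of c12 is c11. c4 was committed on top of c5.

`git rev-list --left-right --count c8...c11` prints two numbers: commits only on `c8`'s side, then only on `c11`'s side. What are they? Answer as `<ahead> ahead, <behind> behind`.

Reachable from c8: {c5, c8}.
Reachable from c11: {c11, c15, c16, c2, c5, c8}.
Only in c8's history (ahead): {} — 0.
Only in c11's history (behind): {c11, c15, c16, c2} — 4.

0 ahead, 4 behind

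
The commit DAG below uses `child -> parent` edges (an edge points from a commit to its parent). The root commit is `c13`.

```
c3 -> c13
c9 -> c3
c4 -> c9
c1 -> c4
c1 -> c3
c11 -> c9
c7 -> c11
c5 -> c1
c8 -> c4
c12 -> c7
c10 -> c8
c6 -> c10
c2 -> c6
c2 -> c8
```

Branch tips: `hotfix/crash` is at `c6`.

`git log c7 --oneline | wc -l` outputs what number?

Walking parent pointers from c7: reachable set = {c11, c13, c3, c7, c9}.
That is 5 commits.

5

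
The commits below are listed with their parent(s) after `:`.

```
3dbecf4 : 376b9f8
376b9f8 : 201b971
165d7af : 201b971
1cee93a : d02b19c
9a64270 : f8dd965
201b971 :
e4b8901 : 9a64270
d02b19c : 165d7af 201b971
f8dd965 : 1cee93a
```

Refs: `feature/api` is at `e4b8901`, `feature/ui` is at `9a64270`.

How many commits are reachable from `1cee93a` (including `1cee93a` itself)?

Walking parent pointers from 1cee93a: reachable set = {165d7af, 1cee93a, 201b971, d02b19c}.
That is 4 commits.

4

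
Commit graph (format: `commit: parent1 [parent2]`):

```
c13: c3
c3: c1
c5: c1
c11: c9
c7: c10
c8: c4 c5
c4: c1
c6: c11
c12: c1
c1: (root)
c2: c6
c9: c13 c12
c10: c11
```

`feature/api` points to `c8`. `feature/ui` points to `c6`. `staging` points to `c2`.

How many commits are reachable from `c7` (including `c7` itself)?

Walking parent pointers from c7: reachable set = {c1, c10, c11, c12, c13, c3, c7, c9}.
That is 8 commits.

8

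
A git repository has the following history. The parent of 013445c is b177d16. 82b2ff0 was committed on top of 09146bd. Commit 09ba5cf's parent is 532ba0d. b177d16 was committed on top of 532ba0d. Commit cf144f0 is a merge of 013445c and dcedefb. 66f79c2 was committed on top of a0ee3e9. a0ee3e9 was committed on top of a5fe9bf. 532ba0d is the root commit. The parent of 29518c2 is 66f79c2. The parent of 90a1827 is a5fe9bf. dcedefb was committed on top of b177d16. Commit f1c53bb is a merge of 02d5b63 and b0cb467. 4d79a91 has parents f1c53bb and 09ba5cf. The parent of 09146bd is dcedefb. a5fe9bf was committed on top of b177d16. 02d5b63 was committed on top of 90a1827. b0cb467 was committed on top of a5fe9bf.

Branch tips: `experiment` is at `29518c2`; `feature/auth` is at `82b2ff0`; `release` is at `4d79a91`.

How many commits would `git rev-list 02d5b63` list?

5

Walking parent pointers from 02d5b63: reachable set = {02d5b63, 532ba0d, 90a1827, a5fe9bf, b177d16}.
That is 5 commits.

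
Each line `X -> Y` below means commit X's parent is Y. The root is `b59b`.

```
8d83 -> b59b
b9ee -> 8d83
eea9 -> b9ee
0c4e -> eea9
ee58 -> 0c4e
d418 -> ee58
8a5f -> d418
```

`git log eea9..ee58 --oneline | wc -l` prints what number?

2

Reachable from ee58: {0c4e, 8d83, b59b, b9ee, ee58, eea9}.
Reachable from eea9: {8d83, b59b, b9ee, eea9}.
In ee58's history but not eea9's: {0c4e, ee58} — 2 commits.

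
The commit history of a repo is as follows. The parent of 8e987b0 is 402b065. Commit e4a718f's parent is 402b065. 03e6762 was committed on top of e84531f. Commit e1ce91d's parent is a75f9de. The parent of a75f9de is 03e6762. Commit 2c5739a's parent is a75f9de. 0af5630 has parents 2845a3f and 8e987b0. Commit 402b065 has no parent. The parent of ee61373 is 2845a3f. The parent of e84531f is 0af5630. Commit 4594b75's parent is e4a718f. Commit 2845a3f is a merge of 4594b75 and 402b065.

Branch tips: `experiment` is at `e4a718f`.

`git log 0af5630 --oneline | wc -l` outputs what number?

Walking parent pointers from 0af5630: reachable set = {0af5630, 2845a3f, 402b065, 4594b75, 8e987b0, e4a718f}.
That is 6 commits.

6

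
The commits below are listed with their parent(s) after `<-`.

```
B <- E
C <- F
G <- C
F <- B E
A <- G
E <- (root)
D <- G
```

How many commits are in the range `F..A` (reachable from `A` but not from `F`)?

3

Reachable from A: {A, B, C, E, F, G}.
Reachable from F: {B, E, F}.
In A's history but not F's: {A, C, G} — 3 commits.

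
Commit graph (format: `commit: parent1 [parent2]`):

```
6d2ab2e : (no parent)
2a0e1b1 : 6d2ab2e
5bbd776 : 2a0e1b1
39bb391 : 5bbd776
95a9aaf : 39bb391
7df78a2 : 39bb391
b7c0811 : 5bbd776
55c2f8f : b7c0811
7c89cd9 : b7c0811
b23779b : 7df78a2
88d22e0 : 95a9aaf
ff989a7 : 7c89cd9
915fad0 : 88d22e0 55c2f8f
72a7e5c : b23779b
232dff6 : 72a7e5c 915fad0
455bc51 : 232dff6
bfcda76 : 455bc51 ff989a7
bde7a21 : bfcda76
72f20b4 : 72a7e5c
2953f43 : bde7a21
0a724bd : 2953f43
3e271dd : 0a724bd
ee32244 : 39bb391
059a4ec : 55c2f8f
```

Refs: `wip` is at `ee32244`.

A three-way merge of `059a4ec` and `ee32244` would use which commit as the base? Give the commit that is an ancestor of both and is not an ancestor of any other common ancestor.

5bbd776

Ancestors of 059a4ec: {059a4ec, 2a0e1b1, 55c2f8f, 5bbd776, 6d2ab2e, b7c0811}.
Ancestors of ee32244: {2a0e1b1, 39bb391, 5bbd776, 6d2ab2e, ee32244}.
Common ancestors: {2a0e1b1, 5bbd776, 6d2ab2e}.
Among these, 5bbd776 is not an ancestor of any other common ancestor — it is the merge base.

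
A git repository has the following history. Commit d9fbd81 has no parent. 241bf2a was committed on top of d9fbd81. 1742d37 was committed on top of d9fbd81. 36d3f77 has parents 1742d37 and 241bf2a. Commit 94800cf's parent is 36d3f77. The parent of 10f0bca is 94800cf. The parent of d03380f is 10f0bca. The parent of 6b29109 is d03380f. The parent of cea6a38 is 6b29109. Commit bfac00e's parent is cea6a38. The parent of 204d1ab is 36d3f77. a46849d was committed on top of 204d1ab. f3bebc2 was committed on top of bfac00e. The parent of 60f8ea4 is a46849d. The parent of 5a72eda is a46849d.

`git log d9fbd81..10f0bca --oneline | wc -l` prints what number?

Reachable from 10f0bca: {10f0bca, 1742d37, 241bf2a, 36d3f77, 94800cf, d9fbd81}.
Reachable from d9fbd81: {d9fbd81}.
In 10f0bca's history but not d9fbd81's: {10f0bca, 1742d37, 241bf2a, 36d3f77, 94800cf} — 5 commits.

5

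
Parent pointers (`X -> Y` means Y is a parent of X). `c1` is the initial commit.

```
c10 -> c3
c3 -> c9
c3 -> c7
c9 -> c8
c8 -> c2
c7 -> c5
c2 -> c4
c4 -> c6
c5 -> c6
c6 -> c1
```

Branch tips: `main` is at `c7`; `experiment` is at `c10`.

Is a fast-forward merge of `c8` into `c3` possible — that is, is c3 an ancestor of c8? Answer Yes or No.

A fast-forward from c3 to c8 is possible iff c3 is an ancestor of c8.
Ancestors of c8: {c1, c2, c4, c6, c8}.
c3 is not among them, so fast-forward is not possible.

No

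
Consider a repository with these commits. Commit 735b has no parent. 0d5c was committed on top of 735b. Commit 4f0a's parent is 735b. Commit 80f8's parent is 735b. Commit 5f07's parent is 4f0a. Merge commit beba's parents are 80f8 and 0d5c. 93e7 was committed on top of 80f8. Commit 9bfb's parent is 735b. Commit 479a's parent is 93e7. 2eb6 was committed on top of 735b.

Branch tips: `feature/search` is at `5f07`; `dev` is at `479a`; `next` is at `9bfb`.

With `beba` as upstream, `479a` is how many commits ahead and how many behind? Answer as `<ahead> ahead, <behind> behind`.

2 ahead, 2 behind

Reachable from 479a: {479a, 735b, 80f8, 93e7}.
Reachable from beba: {0d5c, 735b, 80f8, beba}.
Only in 479a's history (ahead): {479a, 93e7} — 2.
Only in beba's history (behind): {0d5c, beba} — 2.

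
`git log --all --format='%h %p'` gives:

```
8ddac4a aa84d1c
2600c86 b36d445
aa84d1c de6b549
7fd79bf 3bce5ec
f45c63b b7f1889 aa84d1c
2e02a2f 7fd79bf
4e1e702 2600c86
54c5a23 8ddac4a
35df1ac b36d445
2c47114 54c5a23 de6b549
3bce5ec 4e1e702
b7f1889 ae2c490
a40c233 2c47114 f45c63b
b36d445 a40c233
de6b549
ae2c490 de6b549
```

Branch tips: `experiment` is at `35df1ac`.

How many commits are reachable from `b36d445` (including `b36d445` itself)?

Walking parent pointers from b36d445: reachable set = {2c47114, 54c5a23, 8ddac4a, a40c233, aa84d1c, ae2c490, b36d445, b7f1889, de6b549, f45c63b}.
That is 10 commits.

10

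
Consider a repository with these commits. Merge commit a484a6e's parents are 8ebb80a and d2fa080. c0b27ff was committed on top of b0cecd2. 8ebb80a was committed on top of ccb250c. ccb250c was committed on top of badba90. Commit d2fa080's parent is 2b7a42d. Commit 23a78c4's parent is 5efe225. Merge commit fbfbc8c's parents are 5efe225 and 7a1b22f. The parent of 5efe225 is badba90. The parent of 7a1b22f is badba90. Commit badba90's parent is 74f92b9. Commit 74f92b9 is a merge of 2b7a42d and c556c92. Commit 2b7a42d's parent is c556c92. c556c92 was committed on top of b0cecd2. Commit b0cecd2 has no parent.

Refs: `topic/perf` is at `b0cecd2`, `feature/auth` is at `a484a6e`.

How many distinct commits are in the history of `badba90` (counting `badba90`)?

5

Walking parent pointers from badba90: reachable set = {2b7a42d, 74f92b9, b0cecd2, badba90, c556c92}.
That is 5 commits.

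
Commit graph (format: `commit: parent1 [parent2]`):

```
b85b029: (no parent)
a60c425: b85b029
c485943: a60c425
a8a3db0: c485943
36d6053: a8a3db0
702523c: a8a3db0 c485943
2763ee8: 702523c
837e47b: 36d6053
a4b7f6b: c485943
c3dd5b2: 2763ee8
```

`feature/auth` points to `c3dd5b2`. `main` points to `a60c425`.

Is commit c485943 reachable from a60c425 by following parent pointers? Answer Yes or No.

No

Ancestors of a60c425: {a60c425, b85b029}.
c485943 is not in that set, so it is not an ancestor of a60c425.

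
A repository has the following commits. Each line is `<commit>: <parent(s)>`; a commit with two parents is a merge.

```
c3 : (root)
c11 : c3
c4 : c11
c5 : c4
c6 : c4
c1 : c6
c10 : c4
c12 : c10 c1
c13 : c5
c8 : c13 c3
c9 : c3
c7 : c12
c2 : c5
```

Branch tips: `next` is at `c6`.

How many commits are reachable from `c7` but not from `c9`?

Reachable from c7: {c1, c10, c11, c12, c3, c4, c6, c7}.
Reachable from c9: {c3, c9}.
In c7's history but not c9's: {c1, c10, c11, c12, c4, c6, c7} — 7 commits.

7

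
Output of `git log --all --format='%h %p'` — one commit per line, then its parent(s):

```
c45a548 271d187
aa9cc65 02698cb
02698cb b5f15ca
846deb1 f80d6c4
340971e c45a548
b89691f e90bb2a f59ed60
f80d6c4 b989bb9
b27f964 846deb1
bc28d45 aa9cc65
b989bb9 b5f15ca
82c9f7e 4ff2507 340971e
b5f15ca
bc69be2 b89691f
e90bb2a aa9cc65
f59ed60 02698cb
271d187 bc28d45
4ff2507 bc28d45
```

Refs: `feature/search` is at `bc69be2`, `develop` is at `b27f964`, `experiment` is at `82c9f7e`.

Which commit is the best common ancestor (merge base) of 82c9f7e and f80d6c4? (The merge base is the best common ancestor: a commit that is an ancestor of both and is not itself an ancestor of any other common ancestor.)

Ancestors of 82c9f7e: {02698cb, 271d187, 340971e, 4ff2507, 82c9f7e, aa9cc65, b5f15ca, bc28d45, c45a548}.
Ancestors of f80d6c4: {b5f15ca, b989bb9, f80d6c4}.
Common ancestors: {b5f15ca}.
The only common ancestor is b5f15ca, so it is the merge base.

b5f15ca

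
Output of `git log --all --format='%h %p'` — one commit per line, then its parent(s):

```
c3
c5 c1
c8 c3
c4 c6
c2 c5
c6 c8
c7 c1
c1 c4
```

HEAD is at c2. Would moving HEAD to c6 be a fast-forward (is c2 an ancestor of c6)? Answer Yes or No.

A fast-forward from c2 to c6 is possible iff c2 is an ancestor of c6.
Ancestors of c6: {c3, c6, c8}.
c2 is not among them, so fast-forward is not possible.

No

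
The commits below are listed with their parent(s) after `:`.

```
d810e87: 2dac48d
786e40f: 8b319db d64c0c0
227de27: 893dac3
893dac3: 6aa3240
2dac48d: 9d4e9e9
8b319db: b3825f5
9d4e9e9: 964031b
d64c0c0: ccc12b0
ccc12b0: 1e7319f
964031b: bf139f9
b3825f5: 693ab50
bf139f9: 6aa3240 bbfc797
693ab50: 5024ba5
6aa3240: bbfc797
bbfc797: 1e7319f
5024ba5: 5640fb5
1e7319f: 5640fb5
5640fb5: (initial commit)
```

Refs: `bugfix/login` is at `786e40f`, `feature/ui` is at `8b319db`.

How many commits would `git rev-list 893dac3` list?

Walking parent pointers from 893dac3: reachable set = {1e7319f, 5640fb5, 6aa3240, 893dac3, bbfc797}.
That is 5 commits.

5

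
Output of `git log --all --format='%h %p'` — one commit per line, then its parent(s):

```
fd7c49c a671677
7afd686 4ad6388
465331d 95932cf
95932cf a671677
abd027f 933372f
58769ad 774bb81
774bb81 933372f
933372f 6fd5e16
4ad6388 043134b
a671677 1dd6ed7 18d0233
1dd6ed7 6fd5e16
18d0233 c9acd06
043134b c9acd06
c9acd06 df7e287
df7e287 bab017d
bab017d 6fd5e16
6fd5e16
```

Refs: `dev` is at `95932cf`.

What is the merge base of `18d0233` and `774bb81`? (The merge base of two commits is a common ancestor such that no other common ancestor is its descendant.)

6fd5e16

Ancestors of 18d0233: {18d0233, 6fd5e16, bab017d, c9acd06, df7e287}.
Ancestors of 774bb81: {6fd5e16, 774bb81, 933372f}.
Common ancestors: {6fd5e16}.
The only common ancestor is 6fd5e16, so it is the merge base.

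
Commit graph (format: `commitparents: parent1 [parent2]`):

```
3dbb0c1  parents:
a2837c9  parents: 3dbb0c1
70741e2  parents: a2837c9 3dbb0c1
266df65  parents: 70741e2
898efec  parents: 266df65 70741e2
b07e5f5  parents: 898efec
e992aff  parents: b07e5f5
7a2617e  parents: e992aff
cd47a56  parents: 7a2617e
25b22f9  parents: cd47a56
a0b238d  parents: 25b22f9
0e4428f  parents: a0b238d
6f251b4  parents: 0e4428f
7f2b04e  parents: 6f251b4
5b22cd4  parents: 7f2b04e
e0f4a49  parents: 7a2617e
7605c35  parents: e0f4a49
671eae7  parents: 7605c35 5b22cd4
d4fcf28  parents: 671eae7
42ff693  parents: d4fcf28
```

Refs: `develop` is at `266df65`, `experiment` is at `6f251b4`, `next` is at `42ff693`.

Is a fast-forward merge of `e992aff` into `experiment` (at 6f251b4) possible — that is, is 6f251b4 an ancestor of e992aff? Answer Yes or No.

A fast-forward from 6f251b4 to e992aff is possible iff 6f251b4 is an ancestor of e992aff.
Ancestors of e992aff: {266df65, 3dbb0c1, 70741e2, 898efec, a2837c9, b07e5f5, e992aff}.
6f251b4 is not among them, so fast-forward is not possible.

No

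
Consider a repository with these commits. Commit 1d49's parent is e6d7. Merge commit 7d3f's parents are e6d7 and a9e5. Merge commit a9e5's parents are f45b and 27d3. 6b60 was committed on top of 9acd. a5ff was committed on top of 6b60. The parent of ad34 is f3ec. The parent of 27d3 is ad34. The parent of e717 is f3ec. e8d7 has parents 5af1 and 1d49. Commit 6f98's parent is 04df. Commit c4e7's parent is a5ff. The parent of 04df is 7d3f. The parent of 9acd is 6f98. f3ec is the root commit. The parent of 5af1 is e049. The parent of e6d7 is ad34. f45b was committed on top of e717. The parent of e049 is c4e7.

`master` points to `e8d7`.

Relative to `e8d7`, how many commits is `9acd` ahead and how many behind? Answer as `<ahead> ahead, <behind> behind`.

Reachable from 9acd: {04df, 27d3, 6f98, 7d3f, 9acd, a9e5, ad34, e6d7, e717, f3ec, f45b}.
Reachable from e8d7: {04df, 1d49, 27d3, 5af1, 6b60, 6f98, 7d3f, 9acd, a5ff, a9e5, ad34, c4e7, e049, e6d7, e717, e8d7, f3ec, f45b}.
Only in 9acd's history (ahead): {} — 0.
Only in e8d7's history (behind): {1d49, 5af1, 6b60, a5ff, c4e7, e049, e8d7} — 7.

0 ahead, 7 behind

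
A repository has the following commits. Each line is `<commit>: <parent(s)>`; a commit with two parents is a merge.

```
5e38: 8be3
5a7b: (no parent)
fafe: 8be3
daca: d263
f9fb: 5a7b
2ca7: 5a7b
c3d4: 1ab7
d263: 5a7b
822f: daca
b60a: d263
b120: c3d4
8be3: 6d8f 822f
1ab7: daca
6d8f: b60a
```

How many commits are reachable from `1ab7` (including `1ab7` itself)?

4

Walking parent pointers from 1ab7: reachable set = {1ab7, 5a7b, d263, daca}.
That is 4 commits.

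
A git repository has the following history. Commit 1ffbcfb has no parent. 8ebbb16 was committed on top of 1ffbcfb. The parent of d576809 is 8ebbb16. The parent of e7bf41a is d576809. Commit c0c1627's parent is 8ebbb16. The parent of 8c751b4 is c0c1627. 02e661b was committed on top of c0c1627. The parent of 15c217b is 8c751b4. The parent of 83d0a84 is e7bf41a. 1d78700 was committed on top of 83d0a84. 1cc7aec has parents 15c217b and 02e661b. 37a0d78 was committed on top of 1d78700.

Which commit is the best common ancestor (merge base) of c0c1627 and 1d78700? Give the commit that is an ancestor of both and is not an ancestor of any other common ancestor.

Ancestors of c0c1627: {1ffbcfb, 8ebbb16, c0c1627}.
Ancestors of 1d78700: {1d78700, 1ffbcfb, 83d0a84, 8ebbb16, d576809, e7bf41a}.
Common ancestors: {1ffbcfb, 8ebbb16}.
Among these, 8ebbb16 is not an ancestor of any other common ancestor — it is the merge base.

8ebbb16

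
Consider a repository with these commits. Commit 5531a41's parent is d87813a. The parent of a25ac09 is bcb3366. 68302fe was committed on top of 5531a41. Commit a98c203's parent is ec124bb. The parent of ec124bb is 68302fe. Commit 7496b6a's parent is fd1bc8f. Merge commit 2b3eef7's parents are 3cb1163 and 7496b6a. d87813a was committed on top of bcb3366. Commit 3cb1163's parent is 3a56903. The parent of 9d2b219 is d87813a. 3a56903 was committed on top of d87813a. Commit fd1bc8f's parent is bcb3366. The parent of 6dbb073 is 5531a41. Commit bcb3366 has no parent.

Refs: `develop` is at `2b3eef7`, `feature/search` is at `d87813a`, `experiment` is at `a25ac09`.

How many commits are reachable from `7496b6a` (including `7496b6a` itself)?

3

Walking parent pointers from 7496b6a: reachable set = {7496b6a, bcb3366, fd1bc8f}.
That is 3 commits.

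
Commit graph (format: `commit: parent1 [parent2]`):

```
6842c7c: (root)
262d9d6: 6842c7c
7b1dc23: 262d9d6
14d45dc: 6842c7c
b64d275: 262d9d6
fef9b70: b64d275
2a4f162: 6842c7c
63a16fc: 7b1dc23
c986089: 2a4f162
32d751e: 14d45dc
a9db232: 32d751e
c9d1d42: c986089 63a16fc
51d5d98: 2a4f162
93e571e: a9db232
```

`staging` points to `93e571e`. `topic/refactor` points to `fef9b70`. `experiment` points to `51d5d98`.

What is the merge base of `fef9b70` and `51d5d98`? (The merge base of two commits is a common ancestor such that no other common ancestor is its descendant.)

6842c7c

Ancestors of fef9b70: {262d9d6, 6842c7c, b64d275, fef9b70}.
Ancestors of 51d5d98: {2a4f162, 51d5d98, 6842c7c}.
Common ancestors: {6842c7c}.
The only common ancestor is 6842c7c, so it is the merge base.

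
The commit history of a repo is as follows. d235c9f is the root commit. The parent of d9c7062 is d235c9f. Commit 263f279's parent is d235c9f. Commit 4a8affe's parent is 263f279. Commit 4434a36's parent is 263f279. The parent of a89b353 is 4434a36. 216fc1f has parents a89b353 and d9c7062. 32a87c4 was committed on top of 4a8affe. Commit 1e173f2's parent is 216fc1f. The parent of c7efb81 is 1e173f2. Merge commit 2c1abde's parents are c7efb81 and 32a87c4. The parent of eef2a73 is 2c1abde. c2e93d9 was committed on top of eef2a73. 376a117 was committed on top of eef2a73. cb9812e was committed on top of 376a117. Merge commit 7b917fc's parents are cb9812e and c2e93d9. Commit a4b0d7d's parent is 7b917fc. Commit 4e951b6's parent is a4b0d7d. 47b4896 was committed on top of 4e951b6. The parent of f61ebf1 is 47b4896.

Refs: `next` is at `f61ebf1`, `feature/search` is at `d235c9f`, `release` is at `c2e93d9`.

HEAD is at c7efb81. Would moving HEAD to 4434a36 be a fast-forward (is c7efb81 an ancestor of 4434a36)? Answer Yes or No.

No

A fast-forward from c7efb81 to 4434a36 is possible iff c7efb81 is an ancestor of 4434a36.
Ancestors of 4434a36: {263f279, 4434a36, d235c9f}.
c7efb81 is not among them, so fast-forward is not possible.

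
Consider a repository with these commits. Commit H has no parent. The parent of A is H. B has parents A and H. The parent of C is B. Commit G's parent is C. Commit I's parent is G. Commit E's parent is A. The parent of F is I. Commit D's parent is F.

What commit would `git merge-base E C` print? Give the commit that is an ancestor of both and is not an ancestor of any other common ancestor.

Ancestors of E: {A, E, H}.
Ancestors of C: {A, B, C, H}.
Common ancestors: {A, H}.
Among these, A is not an ancestor of any other common ancestor — it is the merge base.

A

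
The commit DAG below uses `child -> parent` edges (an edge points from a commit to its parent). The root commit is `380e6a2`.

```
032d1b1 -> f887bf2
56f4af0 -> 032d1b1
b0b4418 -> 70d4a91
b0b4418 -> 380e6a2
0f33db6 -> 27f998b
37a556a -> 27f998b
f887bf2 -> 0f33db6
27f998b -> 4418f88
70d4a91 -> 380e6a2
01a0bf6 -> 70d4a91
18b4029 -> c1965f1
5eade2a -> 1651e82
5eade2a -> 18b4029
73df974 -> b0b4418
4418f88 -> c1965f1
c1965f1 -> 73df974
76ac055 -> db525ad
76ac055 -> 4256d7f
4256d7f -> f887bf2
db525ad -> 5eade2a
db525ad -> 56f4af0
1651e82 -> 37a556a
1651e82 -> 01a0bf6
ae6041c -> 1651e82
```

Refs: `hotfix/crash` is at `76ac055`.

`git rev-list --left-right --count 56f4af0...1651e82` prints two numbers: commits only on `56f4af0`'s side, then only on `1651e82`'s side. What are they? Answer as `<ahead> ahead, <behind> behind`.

Reachable from 56f4af0: {032d1b1, 0f33db6, 27f998b, 380e6a2, 4418f88, 56f4af0, 70d4a91, 73df974, b0b4418, c1965f1, f887bf2}.
Reachable from 1651e82: {01a0bf6, 1651e82, 27f998b, 37a556a, 380e6a2, 4418f88, 70d4a91, 73df974, b0b4418, c1965f1}.
Only in 56f4af0's history (ahead): {032d1b1, 0f33db6, 56f4af0, f887bf2} — 4.
Only in 1651e82's history (behind): {01a0bf6, 1651e82, 37a556a} — 3.

4 ahead, 3 behind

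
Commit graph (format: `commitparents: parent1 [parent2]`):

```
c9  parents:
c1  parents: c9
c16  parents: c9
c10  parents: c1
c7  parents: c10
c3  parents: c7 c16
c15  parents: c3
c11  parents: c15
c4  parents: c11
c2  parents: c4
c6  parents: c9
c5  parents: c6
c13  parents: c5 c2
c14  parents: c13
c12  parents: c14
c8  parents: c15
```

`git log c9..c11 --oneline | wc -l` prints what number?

Reachable from c11: {c1, c10, c11, c15, c16, c3, c7, c9}.
Reachable from c9: {c9}.
In c11's history but not c9's: {c1, c10, c11, c15, c16, c3, c7} — 7 commits.

7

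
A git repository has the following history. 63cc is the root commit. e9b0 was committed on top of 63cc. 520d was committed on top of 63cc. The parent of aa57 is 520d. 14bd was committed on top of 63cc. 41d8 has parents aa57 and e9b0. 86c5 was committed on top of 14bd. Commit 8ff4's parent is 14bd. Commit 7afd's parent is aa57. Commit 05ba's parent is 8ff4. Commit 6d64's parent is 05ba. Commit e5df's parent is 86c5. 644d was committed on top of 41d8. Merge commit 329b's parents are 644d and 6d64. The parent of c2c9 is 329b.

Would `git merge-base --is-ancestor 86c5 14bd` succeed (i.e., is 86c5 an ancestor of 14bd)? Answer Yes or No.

No

Ancestors of 14bd: {14bd, 63cc}.
86c5 is not in that set, so it is not an ancestor of 14bd.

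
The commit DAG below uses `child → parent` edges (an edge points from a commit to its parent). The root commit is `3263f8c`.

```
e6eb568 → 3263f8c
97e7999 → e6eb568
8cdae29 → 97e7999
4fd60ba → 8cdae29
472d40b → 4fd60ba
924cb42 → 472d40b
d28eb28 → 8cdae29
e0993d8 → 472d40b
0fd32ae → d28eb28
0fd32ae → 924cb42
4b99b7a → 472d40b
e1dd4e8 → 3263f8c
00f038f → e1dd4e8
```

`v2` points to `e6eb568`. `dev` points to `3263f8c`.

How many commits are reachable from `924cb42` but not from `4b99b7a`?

Reachable from 924cb42: {3263f8c, 472d40b, 4fd60ba, 8cdae29, 924cb42, 97e7999, e6eb568}.
Reachable from 4b99b7a: {3263f8c, 472d40b, 4b99b7a, 4fd60ba, 8cdae29, 97e7999, e6eb568}.
In 924cb42's history but not 4b99b7a's: {924cb42} — 1 commit.

1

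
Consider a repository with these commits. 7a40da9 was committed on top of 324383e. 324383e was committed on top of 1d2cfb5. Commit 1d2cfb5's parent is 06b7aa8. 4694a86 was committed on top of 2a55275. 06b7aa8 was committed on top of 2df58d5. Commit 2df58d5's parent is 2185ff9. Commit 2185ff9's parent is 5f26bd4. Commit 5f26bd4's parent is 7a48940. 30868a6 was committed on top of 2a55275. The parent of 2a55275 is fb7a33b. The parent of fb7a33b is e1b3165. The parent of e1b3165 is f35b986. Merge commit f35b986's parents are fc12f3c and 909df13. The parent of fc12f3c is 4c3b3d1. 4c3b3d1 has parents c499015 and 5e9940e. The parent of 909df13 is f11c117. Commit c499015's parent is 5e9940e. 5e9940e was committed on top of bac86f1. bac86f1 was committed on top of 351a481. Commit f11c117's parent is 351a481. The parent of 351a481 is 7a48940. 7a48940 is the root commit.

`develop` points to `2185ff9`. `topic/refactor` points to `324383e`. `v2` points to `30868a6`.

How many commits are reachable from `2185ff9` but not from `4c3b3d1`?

Reachable from 2185ff9: {2185ff9, 5f26bd4, 7a48940}.
Reachable from 4c3b3d1: {351a481, 4c3b3d1, 5e9940e, 7a48940, bac86f1, c499015}.
In 2185ff9's history but not 4c3b3d1's: {2185ff9, 5f26bd4} — 2 commits.

2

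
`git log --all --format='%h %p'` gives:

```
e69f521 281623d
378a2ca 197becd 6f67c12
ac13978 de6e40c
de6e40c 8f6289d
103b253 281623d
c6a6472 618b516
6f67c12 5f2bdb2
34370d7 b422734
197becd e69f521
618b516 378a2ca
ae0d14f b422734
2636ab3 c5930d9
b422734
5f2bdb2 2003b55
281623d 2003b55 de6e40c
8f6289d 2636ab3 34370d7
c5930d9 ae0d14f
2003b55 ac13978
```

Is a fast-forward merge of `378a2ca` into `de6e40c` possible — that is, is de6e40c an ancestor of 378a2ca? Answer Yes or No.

A fast-forward from de6e40c to 378a2ca is possible iff de6e40c is an ancestor of 378a2ca.
Ancestors of 378a2ca: {197becd, 2003b55, 2636ab3, 281623d, 34370d7, 378a2ca, 5f2bdb2, 6f67c12, 8f6289d, ac13978, ae0d14f, b422734, c5930d9, de6e40c, e69f521}.
de6e40c is among them, so fast-forward is possible.

Yes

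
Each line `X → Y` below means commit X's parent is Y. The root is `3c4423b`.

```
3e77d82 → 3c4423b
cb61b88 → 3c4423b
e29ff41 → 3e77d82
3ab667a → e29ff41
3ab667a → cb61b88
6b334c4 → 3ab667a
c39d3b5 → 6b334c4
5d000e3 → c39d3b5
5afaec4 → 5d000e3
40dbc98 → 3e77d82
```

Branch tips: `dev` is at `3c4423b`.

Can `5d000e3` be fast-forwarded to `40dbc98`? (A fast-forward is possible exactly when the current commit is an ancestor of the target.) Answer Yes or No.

No

A fast-forward from 5d000e3 to 40dbc98 is possible iff 5d000e3 is an ancestor of 40dbc98.
Ancestors of 40dbc98: {3c4423b, 3e77d82, 40dbc98}.
5d000e3 is not among them, so fast-forward is not possible.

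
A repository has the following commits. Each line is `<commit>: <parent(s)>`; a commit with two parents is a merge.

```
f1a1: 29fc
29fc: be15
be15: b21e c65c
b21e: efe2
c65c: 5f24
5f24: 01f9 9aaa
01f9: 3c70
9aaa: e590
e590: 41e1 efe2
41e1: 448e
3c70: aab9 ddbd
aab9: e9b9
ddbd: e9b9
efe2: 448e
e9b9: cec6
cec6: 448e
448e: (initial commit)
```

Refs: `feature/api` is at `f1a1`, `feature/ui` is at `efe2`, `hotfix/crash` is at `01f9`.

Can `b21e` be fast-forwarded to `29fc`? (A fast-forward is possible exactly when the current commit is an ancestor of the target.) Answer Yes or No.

Yes

A fast-forward from b21e to 29fc is possible iff b21e is an ancestor of 29fc.
Ancestors of 29fc: {01f9, 29fc, 3c70, 41e1, 448e, 5f24, 9aaa, aab9, b21e, be15, c65c, cec6, ddbd, e590, e9b9, efe2}.
b21e is among them, so fast-forward is possible.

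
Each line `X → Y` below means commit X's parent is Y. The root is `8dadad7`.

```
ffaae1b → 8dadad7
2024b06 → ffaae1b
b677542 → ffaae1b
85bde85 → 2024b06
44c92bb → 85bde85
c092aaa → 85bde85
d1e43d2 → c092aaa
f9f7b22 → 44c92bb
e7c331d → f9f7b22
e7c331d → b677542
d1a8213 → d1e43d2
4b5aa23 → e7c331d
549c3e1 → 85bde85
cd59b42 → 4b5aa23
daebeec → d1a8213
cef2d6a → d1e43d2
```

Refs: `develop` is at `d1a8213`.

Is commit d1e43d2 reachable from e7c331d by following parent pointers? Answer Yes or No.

No

Ancestors of e7c331d: {2024b06, 44c92bb, 85bde85, 8dadad7, b677542, e7c331d, f9f7b22, ffaae1b}.
d1e43d2 is not in that set, so it is not an ancestor of e7c331d.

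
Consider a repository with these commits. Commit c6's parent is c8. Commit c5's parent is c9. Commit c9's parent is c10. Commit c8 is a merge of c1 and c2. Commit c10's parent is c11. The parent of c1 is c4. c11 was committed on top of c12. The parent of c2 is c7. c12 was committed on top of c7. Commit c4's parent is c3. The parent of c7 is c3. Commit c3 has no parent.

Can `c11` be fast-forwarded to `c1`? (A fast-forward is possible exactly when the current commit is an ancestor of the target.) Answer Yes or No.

A fast-forward from c11 to c1 is possible iff c11 is an ancestor of c1.
Ancestors of c1: {c1, c3, c4}.
c11 is not among them, so fast-forward is not possible.

No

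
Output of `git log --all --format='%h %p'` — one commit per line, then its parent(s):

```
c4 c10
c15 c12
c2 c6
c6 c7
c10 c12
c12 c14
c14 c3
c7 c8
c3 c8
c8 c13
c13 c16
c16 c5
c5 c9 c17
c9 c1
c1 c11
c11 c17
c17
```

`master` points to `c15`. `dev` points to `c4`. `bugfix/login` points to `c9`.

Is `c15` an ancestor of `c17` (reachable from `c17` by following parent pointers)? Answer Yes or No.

No

Ancestors of c17: {c17}.
c15 is not in that set, so it is not an ancestor of c17.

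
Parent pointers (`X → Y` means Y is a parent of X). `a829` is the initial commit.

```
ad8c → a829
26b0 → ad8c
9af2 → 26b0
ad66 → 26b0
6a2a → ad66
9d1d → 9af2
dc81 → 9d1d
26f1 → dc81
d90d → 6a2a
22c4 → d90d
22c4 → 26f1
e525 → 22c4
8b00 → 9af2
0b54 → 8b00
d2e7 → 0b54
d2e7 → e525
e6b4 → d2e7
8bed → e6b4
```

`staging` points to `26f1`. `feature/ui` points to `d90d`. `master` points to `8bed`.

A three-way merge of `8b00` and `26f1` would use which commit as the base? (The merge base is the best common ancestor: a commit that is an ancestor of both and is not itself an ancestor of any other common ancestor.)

9af2

Ancestors of 8b00: {26b0, 8b00, 9af2, a829, ad8c}.
Ancestors of 26f1: {26b0, 26f1, 9af2, 9d1d, a829, ad8c, dc81}.
Common ancestors: {26b0, 9af2, a829, ad8c}.
Among these, 9af2 is not an ancestor of any other common ancestor — it is the merge base.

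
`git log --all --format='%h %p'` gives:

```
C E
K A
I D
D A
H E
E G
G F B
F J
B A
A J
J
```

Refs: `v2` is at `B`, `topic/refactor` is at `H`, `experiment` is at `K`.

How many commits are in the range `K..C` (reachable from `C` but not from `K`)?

Reachable from C: {A, B, C, E, F, G, J}.
Reachable from K: {A, J, K}.
In C's history but not K's: {B, C, E, F, G} — 5 commits.

5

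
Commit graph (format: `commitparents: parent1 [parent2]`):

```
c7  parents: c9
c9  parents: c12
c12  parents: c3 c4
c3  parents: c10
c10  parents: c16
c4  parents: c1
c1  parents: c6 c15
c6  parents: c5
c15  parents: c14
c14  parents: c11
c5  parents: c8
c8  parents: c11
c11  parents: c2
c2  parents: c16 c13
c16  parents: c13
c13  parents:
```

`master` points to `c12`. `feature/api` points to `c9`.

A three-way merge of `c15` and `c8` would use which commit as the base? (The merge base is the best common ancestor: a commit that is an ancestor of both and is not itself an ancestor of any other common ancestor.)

Ancestors of c15: {c11, c13, c14, c15, c16, c2}.
Ancestors of c8: {c11, c13, c16, c2, c8}.
Common ancestors: {c11, c13, c16, c2}.
Among these, c11 is not an ancestor of any other common ancestor — it is the merge base.

c11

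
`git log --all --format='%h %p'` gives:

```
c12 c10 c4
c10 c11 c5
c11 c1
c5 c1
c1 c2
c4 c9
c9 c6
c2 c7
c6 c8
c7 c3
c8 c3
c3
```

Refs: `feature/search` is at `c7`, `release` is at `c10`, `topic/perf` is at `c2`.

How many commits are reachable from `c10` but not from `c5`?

Reachable from c10: {c1, c10, c11, c2, c3, c5, c7}.
Reachable from c5: {c1, c2, c3, c5, c7}.
In c10's history but not c5's: {c10, c11} — 2 commits.

2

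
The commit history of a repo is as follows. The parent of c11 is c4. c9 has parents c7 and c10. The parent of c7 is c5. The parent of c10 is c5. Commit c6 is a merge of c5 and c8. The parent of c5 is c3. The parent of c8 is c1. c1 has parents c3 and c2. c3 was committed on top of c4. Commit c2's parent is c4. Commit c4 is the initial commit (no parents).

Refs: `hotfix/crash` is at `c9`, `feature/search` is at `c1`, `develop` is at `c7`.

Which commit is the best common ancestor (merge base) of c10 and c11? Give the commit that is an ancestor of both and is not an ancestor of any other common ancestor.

c4

Ancestors of c10: {c10, c3, c4, c5}.
Ancestors of c11: {c11, c4}.
Common ancestors: {c4}.
The only common ancestor is c4, so it is the merge base.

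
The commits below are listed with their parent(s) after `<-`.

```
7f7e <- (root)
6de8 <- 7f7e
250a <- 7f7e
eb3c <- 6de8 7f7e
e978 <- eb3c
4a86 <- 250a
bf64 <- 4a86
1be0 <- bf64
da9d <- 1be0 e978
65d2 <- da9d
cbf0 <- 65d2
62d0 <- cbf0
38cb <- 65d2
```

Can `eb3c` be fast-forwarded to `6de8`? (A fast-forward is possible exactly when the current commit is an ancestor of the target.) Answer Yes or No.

A fast-forward from eb3c to 6de8 is possible iff eb3c is an ancestor of 6de8.
Ancestors of 6de8: {6de8, 7f7e}.
eb3c is not among them, so fast-forward is not possible.

No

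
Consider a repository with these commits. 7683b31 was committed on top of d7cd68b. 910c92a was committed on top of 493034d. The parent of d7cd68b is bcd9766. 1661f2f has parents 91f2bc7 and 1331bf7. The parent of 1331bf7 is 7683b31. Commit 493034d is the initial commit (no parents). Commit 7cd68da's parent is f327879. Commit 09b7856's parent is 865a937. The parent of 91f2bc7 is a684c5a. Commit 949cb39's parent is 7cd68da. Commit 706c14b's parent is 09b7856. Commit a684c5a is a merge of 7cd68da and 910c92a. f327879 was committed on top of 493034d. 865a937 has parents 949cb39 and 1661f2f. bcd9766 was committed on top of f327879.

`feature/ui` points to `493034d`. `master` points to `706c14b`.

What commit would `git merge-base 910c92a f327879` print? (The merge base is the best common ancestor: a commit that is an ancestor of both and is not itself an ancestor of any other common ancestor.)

Ancestors of 910c92a: {493034d, 910c92a}.
Ancestors of f327879: {493034d, f327879}.
Common ancestors: {493034d}.
The only common ancestor is 493034d, so it is the merge base.

493034d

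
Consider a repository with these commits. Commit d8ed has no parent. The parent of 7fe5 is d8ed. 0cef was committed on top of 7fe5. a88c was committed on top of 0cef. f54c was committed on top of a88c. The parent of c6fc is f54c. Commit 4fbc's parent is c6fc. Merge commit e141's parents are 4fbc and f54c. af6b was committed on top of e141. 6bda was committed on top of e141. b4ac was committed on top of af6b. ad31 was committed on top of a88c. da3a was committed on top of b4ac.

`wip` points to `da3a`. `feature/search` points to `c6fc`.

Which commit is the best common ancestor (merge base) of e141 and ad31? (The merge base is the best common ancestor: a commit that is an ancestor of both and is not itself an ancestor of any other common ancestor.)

a88c

Ancestors of e141: {0cef, 4fbc, 7fe5, a88c, c6fc, d8ed, e141, f54c}.
Ancestors of ad31: {0cef, 7fe5, a88c, ad31, d8ed}.
Common ancestors: {0cef, 7fe5, a88c, d8ed}.
Among these, a88c is not an ancestor of any other common ancestor — it is the merge base.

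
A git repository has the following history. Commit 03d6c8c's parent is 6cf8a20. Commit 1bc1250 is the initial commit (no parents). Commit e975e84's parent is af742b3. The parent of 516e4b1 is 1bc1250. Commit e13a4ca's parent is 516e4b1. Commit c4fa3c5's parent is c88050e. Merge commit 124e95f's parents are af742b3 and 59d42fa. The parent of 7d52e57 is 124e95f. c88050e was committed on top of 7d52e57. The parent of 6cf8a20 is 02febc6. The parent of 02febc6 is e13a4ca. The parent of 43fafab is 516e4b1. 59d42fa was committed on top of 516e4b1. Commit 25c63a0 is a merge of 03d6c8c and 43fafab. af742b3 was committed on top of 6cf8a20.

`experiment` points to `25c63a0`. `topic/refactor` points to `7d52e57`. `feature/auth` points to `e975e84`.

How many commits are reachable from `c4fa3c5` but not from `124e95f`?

Reachable from c4fa3c5: {02febc6, 124e95f, 1bc1250, 516e4b1, 59d42fa, 6cf8a20, 7d52e57, af742b3, c4fa3c5, c88050e, e13a4ca}.
Reachable from 124e95f: {02febc6, 124e95f, 1bc1250, 516e4b1, 59d42fa, 6cf8a20, af742b3, e13a4ca}.
In c4fa3c5's history but not 124e95f's: {7d52e57, c4fa3c5, c88050e} — 3 commits.

3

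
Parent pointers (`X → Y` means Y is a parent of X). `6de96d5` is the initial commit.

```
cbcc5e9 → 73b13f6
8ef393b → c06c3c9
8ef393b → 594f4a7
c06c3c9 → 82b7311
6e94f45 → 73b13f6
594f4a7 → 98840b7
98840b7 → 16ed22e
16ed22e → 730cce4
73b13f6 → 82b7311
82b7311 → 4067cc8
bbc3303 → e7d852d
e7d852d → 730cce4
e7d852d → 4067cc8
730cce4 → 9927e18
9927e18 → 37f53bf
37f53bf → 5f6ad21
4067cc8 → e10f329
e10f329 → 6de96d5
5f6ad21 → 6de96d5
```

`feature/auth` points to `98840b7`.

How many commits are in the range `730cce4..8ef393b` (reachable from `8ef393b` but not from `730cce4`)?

Reachable from 8ef393b: {16ed22e, 37f53bf, 4067cc8, 594f4a7, 5f6ad21, 6de96d5, 730cce4, 82b7311, 8ef393b, 98840b7, 9927e18, c06c3c9, e10f329}.
Reachable from 730cce4: {37f53bf, 5f6ad21, 6de96d5, 730cce4, 9927e18}.
In 8ef393b's history but not 730cce4's: {16ed22e, 4067cc8, 594f4a7, 82b7311, 8ef393b, 98840b7, c06c3c9, e10f329} — 8 commits.

8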